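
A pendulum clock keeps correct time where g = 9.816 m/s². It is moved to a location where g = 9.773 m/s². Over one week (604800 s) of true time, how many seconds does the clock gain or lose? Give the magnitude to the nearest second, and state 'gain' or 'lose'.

lose 1326 s

The clock's period scales as T ∝ 1/√g, so T'/T = √(9.816/9.773) = 1.00220.
In 604800 s of true time the clock registers 604800/1.00220 = 603473.9 s, so it loses 1326 s.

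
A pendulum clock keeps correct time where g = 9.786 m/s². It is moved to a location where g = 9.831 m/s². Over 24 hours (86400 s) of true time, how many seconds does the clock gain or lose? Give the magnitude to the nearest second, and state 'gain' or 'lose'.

gain 198 s

The clock's period scales as T ∝ 1/√g, so T'/T = √(9.786/9.831) = 0.997709.
In 86400 s of true time the clock registers 86400/0.997709 = 86598.4 s, so it gains 198 s.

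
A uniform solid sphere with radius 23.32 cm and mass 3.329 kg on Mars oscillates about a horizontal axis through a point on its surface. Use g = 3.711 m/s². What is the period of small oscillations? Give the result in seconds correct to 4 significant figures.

1.864 s

I_cm = (2/5)mr² = 0.072415 kg·m². The pivot is at distance d = 0.2332 m from the centre of mass.
By the parallel-axis theorem, I = I_cm + md² = 0.072415 + 0.18104 = 0.25345 kg·m².
T = 2π√(I/(mgd)) = 2π√(0.25345/(3.329 × 3.711 × 0.2332)) = 1.864 s.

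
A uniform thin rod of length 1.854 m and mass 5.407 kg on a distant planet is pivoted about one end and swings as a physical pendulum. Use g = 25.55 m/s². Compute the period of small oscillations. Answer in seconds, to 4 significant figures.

1.382 s

For a physical pendulum T = 2π√(I/(mgd)), with d = 0.92700 m from pivot to centre of mass.
I_cm = mL²/12 = 5.407 × 1.854²/12 = 1.5488 kg·m²; I = I_cm + md² = 1.5488 + 5.407 × 0.92700² = 6.1952 kg·m².
T = 2π√(6.1952/(5.407 × 25.55 × 0.92700)) = 1.382 s.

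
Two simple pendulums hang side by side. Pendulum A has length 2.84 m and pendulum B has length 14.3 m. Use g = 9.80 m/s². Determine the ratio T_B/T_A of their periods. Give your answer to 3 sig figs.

T ∝ √L, so T_B/T_A = √(L_B/L_A) = √(14.3/2.84) = 2.24.

2.24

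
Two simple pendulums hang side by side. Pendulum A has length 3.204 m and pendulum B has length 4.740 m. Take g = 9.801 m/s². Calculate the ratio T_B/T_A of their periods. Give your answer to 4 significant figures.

1.216

T ∝ √L, so T_B/T_A = √(L_B/L_A) = √(4.740/3.204) = 1.216.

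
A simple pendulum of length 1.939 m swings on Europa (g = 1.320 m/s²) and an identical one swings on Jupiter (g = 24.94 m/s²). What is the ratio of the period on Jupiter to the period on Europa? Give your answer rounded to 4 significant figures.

0.2301

T ∝ 1/√g, so T₂/T₁ = √(g₁/g₂) = √(1.320/24.94) = 0.2301.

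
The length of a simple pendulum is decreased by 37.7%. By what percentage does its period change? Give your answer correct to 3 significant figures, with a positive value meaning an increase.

T ∝ √L, so T'/T = √(0.6230) = 0.7893.
Percentage change in T = (0.7893 − 1) × 100% = -21.1%.

-21.1%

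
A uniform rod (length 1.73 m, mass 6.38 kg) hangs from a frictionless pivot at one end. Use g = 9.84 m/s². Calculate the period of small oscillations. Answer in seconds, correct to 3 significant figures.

For a physical pendulum T = 2π√(I/(mgd)), with d = 0.8650 m from pivot to centre of mass.
I_cm = mL²/12 = 6.38 × 1.73²/12 = 1.591 kg·m²; I = I_cm + md² = 1.591 + 6.38 × 0.8650² = 6.365 kg·m².
T = 2π√(6.365/(6.38 × 9.84 × 0.8650)) = 2.15 s.

2.15 s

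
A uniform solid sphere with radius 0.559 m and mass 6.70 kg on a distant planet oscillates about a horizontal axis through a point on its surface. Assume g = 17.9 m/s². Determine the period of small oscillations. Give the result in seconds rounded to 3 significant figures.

1.31 s

I_cm = (2/5)mr² = 0.8374 kg·m². The pivot is at distance d = 0.559 m from the centre of mass.
By the parallel-axis theorem, I = I_cm + md² = 0.8374 + 2.094 = 2.931 kg·m².
T = 2π√(I/(mgd)) = 2π√(2.931/(6.70 × 17.9 × 0.559)) = 1.31 s.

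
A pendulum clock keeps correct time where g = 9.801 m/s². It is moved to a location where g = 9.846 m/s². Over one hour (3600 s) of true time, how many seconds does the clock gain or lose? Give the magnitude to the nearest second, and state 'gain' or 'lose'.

gain 8 s

The clock's period scales as T ∝ 1/√g, so T'/T = √(9.801/9.846) = 0.997712.
In 3600 s of true time the clock registers 3600/0.997712 = 3608.3 s, so it gains 8 s.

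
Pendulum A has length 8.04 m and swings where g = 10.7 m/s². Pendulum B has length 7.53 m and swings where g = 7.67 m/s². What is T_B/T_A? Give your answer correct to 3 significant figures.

1.14

T = 2π√(L/g), so T_B/T_A = √((L_B/g_B)/(L_A/g_A)) = √((7.53/7.67)/(8.04/10.7)) = 1.14.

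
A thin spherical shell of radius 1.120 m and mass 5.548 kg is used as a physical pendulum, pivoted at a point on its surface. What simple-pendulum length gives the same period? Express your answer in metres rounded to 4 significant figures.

1.867 m

The equivalent simple-pendulum length is L_eq = I/(md), where I is about the pivot and d = 1.1200 m.
I_cm = (2/3)mR² = 4.6396 kg·m², so I = I_cm + md² = 4.6396 + 6.9594 = 11.599 kg·m².
L_eq = 11.599/(5.548 × 1.1200) = 1.867 m.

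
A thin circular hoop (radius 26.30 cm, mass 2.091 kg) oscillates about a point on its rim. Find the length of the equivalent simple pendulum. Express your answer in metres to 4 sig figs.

The equivalent simple-pendulum length is L_eq = I/(md), where I is about the pivot and d = 0.26300 m.
I_cm = mR² = 0.14463 kg·m², so I = I_cm + md² = 0.14463 + 0.14463 = 0.28926 kg·m².
L_eq = 0.28926/(2.091 × 0.26300) = 0.5260 m.

0.5260 m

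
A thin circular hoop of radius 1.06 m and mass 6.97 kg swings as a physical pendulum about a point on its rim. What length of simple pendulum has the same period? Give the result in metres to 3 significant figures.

The equivalent simple-pendulum length is L_eq = I/(md), where I is about the pivot and d = 1.060 m.
I_cm = mR² = 7.831 kg·m², so I = I_cm + md² = 7.831 + 7.831 = 15.66 kg·m².
L_eq = 15.66/(6.97 × 1.060) = 2.12 m.

2.12 m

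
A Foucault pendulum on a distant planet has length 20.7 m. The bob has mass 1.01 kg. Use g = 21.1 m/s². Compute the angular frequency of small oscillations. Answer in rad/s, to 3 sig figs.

1.01 rad/s

ω = √(g/L) = √(21.1/20.7) = 1.01 rad/s.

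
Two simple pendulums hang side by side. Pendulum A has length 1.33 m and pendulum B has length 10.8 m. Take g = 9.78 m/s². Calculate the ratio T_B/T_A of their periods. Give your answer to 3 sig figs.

T ∝ √L, so T_B/T_A = √(L_B/L_A) = √(10.8/1.33) = 2.85.

2.85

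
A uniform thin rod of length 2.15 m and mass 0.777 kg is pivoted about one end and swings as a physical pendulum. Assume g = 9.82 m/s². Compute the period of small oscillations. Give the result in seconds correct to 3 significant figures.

For a physical pendulum T = 2π√(I/(mgd)), with d = 1.075 m from pivot to centre of mass.
I_cm = mL²/12 = 0.777 × 2.15²/12 = 0.2993 kg·m²; I = I_cm + md² = 0.2993 + 0.777 × 1.075² = 1.197 kg·m².
T = 2π√(1.197/(0.777 × 9.82 × 1.075)) = 2.40 s.

2.40 s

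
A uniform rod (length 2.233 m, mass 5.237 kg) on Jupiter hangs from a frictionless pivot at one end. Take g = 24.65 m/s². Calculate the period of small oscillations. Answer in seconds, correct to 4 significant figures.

1.544 s

For a physical pendulum T = 2π√(I/(mgd)), with d = 1.1165 m from pivot to centre of mass.
I_cm = mL²/12 = 5.237 × 2.233²/12 = 2.1761 kg·m²; I = I_cm + md² = 2.1761 + 5.237 × 1.1165² = 8.7044 kg·m².
T = 2π√(8.7044/(5.237 × 24.65 × 1.1165)) = 1.544 s.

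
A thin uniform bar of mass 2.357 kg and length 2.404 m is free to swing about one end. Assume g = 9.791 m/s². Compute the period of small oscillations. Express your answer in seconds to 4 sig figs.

2.542 s

For a physical pendulum T = 2π√(I/(mgd)), with d = 1.2020 m from pivot to centre of mass.
I_cm = mL²/12 = 2.357 × 2.404²/12 = 1.1351 kg·m²; I = I_cm + md² = 1.1351 + 2.357 × 1.2020² = 4.5405 kg·m².
T = 2π√(4.5405/(2.357 × 9.791 × 1.2020)) = 2.542 s.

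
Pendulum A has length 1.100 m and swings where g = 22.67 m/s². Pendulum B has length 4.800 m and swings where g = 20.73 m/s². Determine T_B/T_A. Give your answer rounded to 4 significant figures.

T = 2π√(L/g), so T_B/T_A = √((L_B/g_B)/(L_A/g_A)) = √((4.800/20.73)/(1.100/22.67)) = 2.184.

2.184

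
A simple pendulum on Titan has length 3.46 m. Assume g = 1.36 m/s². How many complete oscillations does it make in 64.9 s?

T = 2π√(L/g) = 2π√(3.46/1.36) = 10.02 s.
Number of complete oscillations = ⌊64.9/10.02⌋ = ⌊6.476⌋ = 6.

6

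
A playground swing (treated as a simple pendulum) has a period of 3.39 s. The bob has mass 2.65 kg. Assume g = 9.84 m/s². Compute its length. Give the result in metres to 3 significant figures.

From T = 2π√(L/g), L = gT²/(4π²) = 9.84 × 3.390²/(4π²) = 2.86 m.

2.86 m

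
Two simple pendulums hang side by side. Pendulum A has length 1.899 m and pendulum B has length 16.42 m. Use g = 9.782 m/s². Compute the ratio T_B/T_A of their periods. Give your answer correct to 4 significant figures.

2.941

T ∝ √L, so T_B/T_A = √(L_B/L_A) = √(16.42/1.899) = 2.941.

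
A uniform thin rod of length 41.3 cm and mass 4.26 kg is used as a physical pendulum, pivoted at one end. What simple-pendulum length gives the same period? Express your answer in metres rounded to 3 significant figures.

The equivalent simple-pendulum length is L_eq = I/(md), where I is about the pivot and d = 0.2065 m.
I_cm = (1/12)mL² = 0.06055 kg·m², so I = I_cm + md² = 0.06055 + 0.1817 = 0.2422 kg·m².
L_eq = 0.2422/(4.26 × 0.2065) = 0.275 m.

0.275 m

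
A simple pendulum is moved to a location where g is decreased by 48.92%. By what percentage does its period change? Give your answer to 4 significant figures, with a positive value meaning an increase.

39.92%

T ∝ 1/√g, so T'/T = 1/√(0.51080) = 1.3992.
Percentage change in T = (1.3992 − 1) × 100% = 39.92%.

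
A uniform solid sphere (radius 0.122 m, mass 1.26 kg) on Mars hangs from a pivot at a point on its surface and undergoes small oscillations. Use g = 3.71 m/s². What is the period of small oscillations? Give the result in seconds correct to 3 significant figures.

1.35 s

I_cm = (2/5)mr² = 0.007502 kg·m². The pivot is at distance d = 0.122 m from the centre of mass.
By the parallel-axis theorem, I = I_cm + md² = 0.007502 + 0.01875 = 0.02626 kg·m².
T = 2π√(I/(mgd)) = 2π√(0.02626/(1.26 × 3.71 × 0.122)) = 1.35 s.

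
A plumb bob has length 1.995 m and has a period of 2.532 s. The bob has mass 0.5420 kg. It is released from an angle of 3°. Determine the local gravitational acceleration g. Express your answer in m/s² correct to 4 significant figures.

12.29 m/s²

From T = 2π√(L/g), g = 4π²L/T² = 4π² × 1.995/2.5320² = 12.29 m/s².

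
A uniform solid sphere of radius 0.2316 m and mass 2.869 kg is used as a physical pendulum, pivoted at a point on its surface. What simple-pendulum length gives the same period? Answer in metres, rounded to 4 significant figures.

0.3242 m

The equivalent simple-pendulum length is L_eq = I/(md), where I is about the pivot and d = 0.23160 m.
I_cm = (2/5)mR² = 0.061556 kg·m², so I = I_cm + md² = 0.061556 + 0.15389 = 0.21544 kg·m².
L_eq = 0.21544/(2.869 × 0.23160) = 0.3242 m.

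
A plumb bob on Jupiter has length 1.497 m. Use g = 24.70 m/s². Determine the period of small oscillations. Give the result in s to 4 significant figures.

1.547 s

T = 2π√(L/g) = 2π√(1.497/24.70) = 2π × 0.24619 = 1.547 s.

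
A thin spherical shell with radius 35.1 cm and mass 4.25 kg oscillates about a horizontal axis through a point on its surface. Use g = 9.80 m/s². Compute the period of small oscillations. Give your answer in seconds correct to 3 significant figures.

I_cm = (2/3)mr² = 0.3491 kg·m². The pivot is at distance d = 0.351 m from the centre of mass.
By the parallel-axis theorem, I = I_cm + md² = 0.3491 + 0.5236 = 0.8727 kg·m².
T = 2π√(I/(mgd)) = 2π√(0.8727/(4.25 × 9.80 × 0.351)) = 1.54 s.

1.54 s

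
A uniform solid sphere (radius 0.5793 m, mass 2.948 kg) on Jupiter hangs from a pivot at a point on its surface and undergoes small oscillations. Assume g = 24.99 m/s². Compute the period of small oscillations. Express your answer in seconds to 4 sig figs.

1.132 s

I_cm = (2/5)mr² = 0.39573 kg·m². The pivot is at distance d = 0.5793 m from the centre of mass.
By the parallel-axis theorem, I = I_cm + md² = 0.39573 + 0.98931 = 1.3850 kg·m².
T = 2π√(I/(mgd)) = 2π√(1.3850/(2.948 × 24.99 × 0.5793)) = 1.132 s.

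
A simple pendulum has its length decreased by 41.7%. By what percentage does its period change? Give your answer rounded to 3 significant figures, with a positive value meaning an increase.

-23.6%

T ∝ √L, so T'/T = √(0.5830) = 0.7635.
Percentage change in T = (0.7635 − 1) × 100% = -23.6%.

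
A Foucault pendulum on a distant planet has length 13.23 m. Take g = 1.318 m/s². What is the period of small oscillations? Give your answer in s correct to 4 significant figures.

19.91 s

T = 2π√(L/g) = 2π√(13.23/1.318) = 2π × 3.1683 = 19.91 s.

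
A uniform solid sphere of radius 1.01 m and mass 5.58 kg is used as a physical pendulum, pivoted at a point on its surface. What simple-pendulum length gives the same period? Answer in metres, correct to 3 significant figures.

The equivalent simple-pendulum length is L_eq = I/(md), where I is about the pivot and d = 1.010 m.
I_cm = (2/5)mR² = 2.277 kg·m², so I = I_cm + md² = 2.277 + 5.692 = 7.969 kg·m².
L_eq = 7.969/(5.58 × 1.010) = 1.41 m.

1.41 m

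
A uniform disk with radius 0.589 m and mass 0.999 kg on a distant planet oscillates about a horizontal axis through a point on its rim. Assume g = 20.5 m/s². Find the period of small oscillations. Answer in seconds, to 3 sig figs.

I_cm = ½mr² = 0.1733 kg·m². The pivot is at distance d = 0.589 m from the centre of mass.
By the parallel-axis theorem, I = I_cm + md² = 0.1733 + 0.3466 = 0.5199 kg·m².
T = 2π√(I/(mgd)) = 2π√(0.5199/(0.999 × 20.5 × 0.589)) = 1.30 s.

1.30 s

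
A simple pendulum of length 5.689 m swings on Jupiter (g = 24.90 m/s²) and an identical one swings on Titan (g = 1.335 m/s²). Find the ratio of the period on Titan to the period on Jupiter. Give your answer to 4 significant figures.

4.319

T ∝ 1/√g, so T₂/T₁ = √(g₁/g₂) = √(24.90/1.335) = 4.319.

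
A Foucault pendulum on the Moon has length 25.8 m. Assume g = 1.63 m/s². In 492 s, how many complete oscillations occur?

19

T = 2π√(L/g) = 2π√(25.8/1.63) = 25.00 s.
Number of complete oscillations = ⌊492/25.00⌋ = ⌊19.68⌋ = 19.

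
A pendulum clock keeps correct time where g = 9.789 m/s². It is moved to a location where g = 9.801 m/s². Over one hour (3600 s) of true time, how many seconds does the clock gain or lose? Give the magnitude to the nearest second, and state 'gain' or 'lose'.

gain 2 s

The clock's period scales as T ∝ 1/√g, so T'/T = √(9.789/9.801) = 0.999388.
In 3600 s of true time the clock registers 3600/0.999388 = 3602.2 s, so it gains 2 s.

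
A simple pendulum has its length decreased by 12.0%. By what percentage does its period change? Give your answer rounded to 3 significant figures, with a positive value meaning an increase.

-6.19%

T ∝ √L, so T'/T = √(0.8800) = 0.9381.
Percentage change in T = (0.9381 − 1) × 100% = -6.19%.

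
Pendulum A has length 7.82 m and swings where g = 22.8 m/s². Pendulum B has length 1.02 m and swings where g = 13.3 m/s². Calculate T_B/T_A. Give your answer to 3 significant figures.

0.473

T = 2π√(L/g), so T_B/T_A = √((L_B/g_B)/(L_A/g_A)) = √((1.02/13.3)/(7.82/22.8)) = 0.473.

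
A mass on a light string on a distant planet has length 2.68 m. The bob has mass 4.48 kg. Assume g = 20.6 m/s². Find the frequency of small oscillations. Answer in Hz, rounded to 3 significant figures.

T = 2π√(L/g) = 2π√(2.68/20.6) = 2.266 s, so f = 1/T = 0.441 Hz.

0.441 Hz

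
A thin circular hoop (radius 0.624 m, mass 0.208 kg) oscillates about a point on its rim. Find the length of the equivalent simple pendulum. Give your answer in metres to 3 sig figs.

1.25 m

The equivalent simple-pendulum length is L_eq = I/(md), where I is about the pivot and d = 0.6240 m.
I_cm = mR² = 0.08099 kg·m², so I = I_cm + md² = 0.08099 + 0.08099 = 0.1620 kg·m².
L_eq = 0.1620/(0.208 × 0.6240) = 1.25 m.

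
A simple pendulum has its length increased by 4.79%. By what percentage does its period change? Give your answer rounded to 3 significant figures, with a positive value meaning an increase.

T ∝ √L, so T'/T = √(1.048) = 1.024.
Percentage change in T = (1.024 − 1) × 100% = 2.37%.

2.37%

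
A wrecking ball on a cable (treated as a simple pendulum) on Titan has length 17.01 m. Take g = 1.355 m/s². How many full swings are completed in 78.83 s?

T = 2π√(L/g) = 2π√(17.01/1.355) = 22.262 s.
Number of complete oscillations = ⌊78.83/22.262⌋ = ⌊3.5410⌋ = 3.

3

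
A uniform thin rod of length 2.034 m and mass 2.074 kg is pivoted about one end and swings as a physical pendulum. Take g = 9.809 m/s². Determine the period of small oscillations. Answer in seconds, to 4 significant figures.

2.336 s

For a physical pendulum T = 2π√(I/(mgd)), with d = 1.0170 m from pivot to centre of mass.
I_cm = mL²/12 = 2.074 × 2.034²/12 = 0.71504 kg·m²; I = I_cm + md² = 0.71504 + 2.074 × 1.0170² = 2.8602 kg·m².
T = 2π√(2.8602/(2.074 × 9.809 × 1.0170)) = 2.336 s.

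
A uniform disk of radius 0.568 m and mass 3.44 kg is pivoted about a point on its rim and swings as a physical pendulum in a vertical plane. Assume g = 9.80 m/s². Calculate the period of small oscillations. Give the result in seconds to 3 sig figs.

I_cm = ½mr² = 0.5549 kg·m². The pivot is at distance d = 0.568 m from the centre of mass.
By the parallel-axis theorem, I = I_cm + md² = 0.5549 + 1.110 = 1.665 kg·m².
T = 2π√(I/(mgd)) = 2π√(1.665/(3.44 × 9.80 × 0.568)) = 1.85 s.

1.85 s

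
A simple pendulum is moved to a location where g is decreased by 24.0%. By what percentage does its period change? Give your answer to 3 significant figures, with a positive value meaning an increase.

14.7%

T ∝ 1/√g, so T'/T = 1/√(0.7600) = 1.147.
Percentage change in T = (1.147 − 1) × 100% = 14.7%.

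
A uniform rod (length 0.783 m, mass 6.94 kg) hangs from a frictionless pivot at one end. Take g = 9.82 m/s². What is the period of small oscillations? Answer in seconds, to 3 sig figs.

1.45 s

For a physical pendulum T = 2π√(I/(mgd)), with d = 0.3915 m from pivot to centre of mass.
I_cm = mL²/12 = 6.94 × 0.783²/12 = 0.3546 kg·m²; I = I_cm + md² = 0.3546 + 6.94 × 0.3915² = 1.418 kg·m².
T = 2π√(1.418/(6.94 × 9.82 × 0.3915)) = 1.45 s.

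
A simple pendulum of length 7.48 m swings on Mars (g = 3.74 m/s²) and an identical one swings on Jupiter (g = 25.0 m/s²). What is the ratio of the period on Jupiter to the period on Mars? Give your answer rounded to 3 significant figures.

T ∝ 1/√g, so T₂/T₁ = √(g₁/g₂) = √(3.74/25.0) = 0.387.

0.387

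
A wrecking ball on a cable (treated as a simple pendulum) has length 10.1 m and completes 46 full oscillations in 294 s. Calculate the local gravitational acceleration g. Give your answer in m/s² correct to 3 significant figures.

9.76 m/s²

T = 294/46 = 6.391 s.
From T = 2π√(L/g), g = 4π²L/T² = 4π² × 10.1/6.391² = 9.76 m/s².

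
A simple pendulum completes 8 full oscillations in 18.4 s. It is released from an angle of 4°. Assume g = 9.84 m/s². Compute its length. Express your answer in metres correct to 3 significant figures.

1.32 m

T = 18.4/8 = 2.300 s.
From T = 2π√(L/g), L = gT²/(4π²) = 9.84 × 2.300²/(4π²) = 1.32 m.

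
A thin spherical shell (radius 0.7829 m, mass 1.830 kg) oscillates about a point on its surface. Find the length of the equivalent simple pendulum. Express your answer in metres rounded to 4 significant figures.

1.305 m

The equivalent simple-pendulum length is L_eq = I/(md), where I is about the pivot and d = 0.78290 m.
I_cm = (2/3)mR² = 0.74778 kg·m², so I = I_cm + md² = 0.74778 + 1.1217 = 1.8694 kg·m².
L_eq = 1.8694/(1.830 × 0.78290) = 1.305 m.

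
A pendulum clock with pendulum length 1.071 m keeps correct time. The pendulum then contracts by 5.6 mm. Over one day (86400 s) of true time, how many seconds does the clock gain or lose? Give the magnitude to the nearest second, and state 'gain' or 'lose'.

T ∝ √L, so T'/T = √(1.06540/1.071) = 0.997382.
In 86400 s of true time the clock registers 86400/0.997382 = 86626.8 s, so it gains 227 s.

gain 227 s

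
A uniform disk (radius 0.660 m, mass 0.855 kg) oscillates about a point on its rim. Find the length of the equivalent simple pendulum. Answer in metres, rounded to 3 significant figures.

0.990 m

The equivalent simple-pendulum length is L_eq = I/(md), where I is about the pivot and d = 0.6600 m.
I_cm = ½mR² = 0.1862 kg·m², so I = I_cm + md² = 0.1862 + 0.3724 = 0.5587 kg·m².
L_eq = 0.5587/(0.855 × 0.6600) = 0.990 m.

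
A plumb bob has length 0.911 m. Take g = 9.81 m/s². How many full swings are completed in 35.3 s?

T = 2π√(L/g) = 2π√(0.911/9.81) = 1.915 s.
Number of complete oscillations = ⌊35.3/1.915⌋ = ⌊18.44⌋ = 18.

18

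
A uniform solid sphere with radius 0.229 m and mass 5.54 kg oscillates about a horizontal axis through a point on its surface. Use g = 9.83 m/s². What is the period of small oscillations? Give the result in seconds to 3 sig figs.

1.13 s

I_cm = (2/5)mr² = 0.1162 kg·m². The pivot is at distance d = 0.229 m from the centre of mass.
By the parallel-axis theorem, I = I_cm + md² = 0.1162 + 0.2905 = 0.4067 kg·m².
T = 2π√(I/(mgd)) = 2π√(0.4067/(5.54 × 9.83 × 0.229)) = 1.13 s.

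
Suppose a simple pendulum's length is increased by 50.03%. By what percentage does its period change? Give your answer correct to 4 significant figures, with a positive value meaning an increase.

22.49%

T ∝ √L, so T'/T = √(1.5003) = 1.2249.
Percentage change in T = (1.2249 − 1) × 100% = 22.49%.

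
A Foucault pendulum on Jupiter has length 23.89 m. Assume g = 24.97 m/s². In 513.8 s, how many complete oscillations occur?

T = 2π√(L/g) = 2π√(23.89/24.97) = 6.1458 s.
Number of complete oscillations = ⌊513.8/6.1458⌋ = ⌊83.602⌋ = 83.

83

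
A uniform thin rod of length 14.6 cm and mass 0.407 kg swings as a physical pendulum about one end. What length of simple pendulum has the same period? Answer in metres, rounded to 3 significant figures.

0.0973 m

The equivalent simple-pendulum length is L_eq = I/(md), where I is about the pivot and d = 0.07300 m.
I_cm = (1/12)mL² = 0.0007230 kg·m², so I = I_cm + md² = 0.0007230 + 0.002169 = 0.002892 kg·m².
L_eq = 0.002892/(0.407 × 0.07300) = 0.0973 m.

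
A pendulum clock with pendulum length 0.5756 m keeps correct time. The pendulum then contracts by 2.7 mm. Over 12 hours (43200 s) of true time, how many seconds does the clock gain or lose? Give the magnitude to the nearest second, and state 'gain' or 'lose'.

T ∝ √L, so T'/T = √(0.57290/0.5756) = 0.997652.
In 43200 s of true time the clock registers 43200/0.997652 = 43301.7 s, so it gains 102 s.

gain 102 s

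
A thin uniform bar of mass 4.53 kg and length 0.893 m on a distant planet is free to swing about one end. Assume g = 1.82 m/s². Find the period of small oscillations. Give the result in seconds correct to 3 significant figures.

For a physical pendulum T = 2π√(I/(mgd)), with d = 0.4465 m from pivot to centre of mass.
I_cm = mL²/12 = 4.53 × 0.893²/12 = 0.3010 kg·m²; I = I_cm + md² = 0.3010 + 4.53 × 0.4465² = 1.204 kg·m².
T = 2π√(1.204/(4.53 × 1.82 × 0.4465)) = 3.59 s.

3.59 s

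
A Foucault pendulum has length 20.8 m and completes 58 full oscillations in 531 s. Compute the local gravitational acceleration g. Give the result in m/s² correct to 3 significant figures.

T = 531/58 = 9.155 s.
From T = 2π√(L/g), g = 4π²L/T² = 4π² × 20.8/9.155² = 9.80 m/s².

9.80 m/s²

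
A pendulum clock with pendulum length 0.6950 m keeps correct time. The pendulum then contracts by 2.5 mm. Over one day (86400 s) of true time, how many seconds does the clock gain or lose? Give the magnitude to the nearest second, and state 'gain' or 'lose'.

T ∝ √L, so T'/T = √(0.69250/0.6950) = 0.998200.
In 86400 s of true time the clock registers 86400/0.998200 = 86555.8 s, so it gains 156 s.

gain 156 s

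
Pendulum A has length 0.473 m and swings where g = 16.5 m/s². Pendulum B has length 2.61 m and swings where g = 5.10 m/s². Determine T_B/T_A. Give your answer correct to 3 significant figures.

4.23

T = 2π√(L/g), so T_B/T_A = √((L_B/g_B)/(L_A/g_A)) = √((2.61/5.10)/(0.473/16.5)) = 4.23.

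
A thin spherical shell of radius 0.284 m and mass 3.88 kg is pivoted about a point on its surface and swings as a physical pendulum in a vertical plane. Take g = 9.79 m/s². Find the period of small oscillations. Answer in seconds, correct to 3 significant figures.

1.38 s

I_cm = (2/3)mr² = 0.2086 kg·m². The pivot is at distance d = 0.284 m from the centre of mass.
By the parallel-axis theorem, I = I_cm + md² = 0.2086 + 0.3129 = 0.5216 kg·m².
T = 2π√(I/(mgd)) = 2π√(0.5216/(3.88 × 9.79 × 0.284)) = 1.38 s.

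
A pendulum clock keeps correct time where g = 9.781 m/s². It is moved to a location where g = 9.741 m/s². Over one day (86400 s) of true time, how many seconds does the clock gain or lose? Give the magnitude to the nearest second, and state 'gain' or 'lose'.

The clock's period scales as T ∝ 1/√g, so T'/T = √(9.781/9.741) = 1.00205.
In 86400 s of true time the clock registers 86400/1.00205 = 86223.1 s, so it loses 177 s.

lose 177 s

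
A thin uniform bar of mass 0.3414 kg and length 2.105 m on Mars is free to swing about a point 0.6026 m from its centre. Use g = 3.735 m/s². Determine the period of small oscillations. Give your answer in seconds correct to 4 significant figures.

3.584 s

For a physical pendulum T = 2π√(I/(mgd)), with d = 0.60260 m from pivot to centre of mass.
I_cm = mL²/12 = 0.3414 × 2.105²/12 = 0.12606 kg·m²; I = I_cm + md² = 0.12606 + 0.3414 × 0.60260² = 0.25003 kg·m².
T = 2π√(0.25003/(0.3414 × 3.735 × 0.60260)) = 3.584 s.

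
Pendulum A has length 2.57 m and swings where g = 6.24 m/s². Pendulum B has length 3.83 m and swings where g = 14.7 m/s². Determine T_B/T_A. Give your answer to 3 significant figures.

0.795

T = 2π√(L/g), so T_B/T_A = √((L_B/g_B)/(L_A/g_A)) = √((3.83/14.7)/(2.57/6.24)) = 0.795.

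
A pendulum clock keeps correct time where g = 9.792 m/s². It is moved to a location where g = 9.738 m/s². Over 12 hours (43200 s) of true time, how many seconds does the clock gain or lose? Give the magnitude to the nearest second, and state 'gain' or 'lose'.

The clock's period scales as T ∝ 1/√g, so T'/T = √(9.792/9.738) = 1.00277.
In 43200 s of true time the clock registers 43200/1.00277 = 43080.7 s, so it loses 119 s.

lose 119 s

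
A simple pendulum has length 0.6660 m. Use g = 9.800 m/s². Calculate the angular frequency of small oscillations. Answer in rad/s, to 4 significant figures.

ω = √(g/L) = √(9.800/0.6660) = 3.836 rad/s.

3.836 rad/s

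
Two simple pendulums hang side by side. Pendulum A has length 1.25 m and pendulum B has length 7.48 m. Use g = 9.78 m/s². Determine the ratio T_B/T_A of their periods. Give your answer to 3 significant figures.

T ∝ √L, so T_B/T_A = √(L_B/L_A) = √(7.48/1.25) = 2.45.

2.45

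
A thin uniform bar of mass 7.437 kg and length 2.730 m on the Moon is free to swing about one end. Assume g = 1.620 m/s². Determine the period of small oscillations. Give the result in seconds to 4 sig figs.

6.660 s

For a physical pendulum T = 2π√(I/(mgd)), with d = 1.3650 m from pivot to centre of mass.
I_cm = mL²/12 = 7.437 × 2.730²/12 = 4.6189 kg·m²; I = I_cm + md² = 4.6189 + 7.437 × 1.3650² = 18.476 kg·m².
T = 2π√(18.476/(7.437 × 1.620 × 1.3650)) = 6.660 s.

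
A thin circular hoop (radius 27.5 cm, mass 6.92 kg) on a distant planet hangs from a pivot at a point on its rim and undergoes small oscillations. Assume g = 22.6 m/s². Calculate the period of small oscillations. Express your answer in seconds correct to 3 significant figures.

I_cm = mr² = 0.5233 kg·m². The pivot is at distance d = 0.275 m from the centre of mass.
By the parallel-axis theorem, I = I_cm + md² = 0.5233 + 0.5233 = 1.047 kg·m².
T = 2π√(I/(mgd)) = 2π√(1.047/(6.92 × 22.6 × 0.275)) = 0.980 s.

0.980 s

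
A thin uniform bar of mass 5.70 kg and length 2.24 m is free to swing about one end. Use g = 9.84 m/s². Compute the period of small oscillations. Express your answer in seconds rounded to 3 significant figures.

For a physical pendulum T = 2π√(I/(mgd)), with d = 1.120 m from pivot to centre of mass.
I_cm = mL²/12 = 5.70 × 2.24²/12 = 2.383 kg·m²; I = I_cm + md² = 2.383 + 5.70 × 1.120² = 9.533 kg·m².
T = 2π√(9.533/(5.70 × 9.84 × 1.120)) = 2.45 s.

2.45 s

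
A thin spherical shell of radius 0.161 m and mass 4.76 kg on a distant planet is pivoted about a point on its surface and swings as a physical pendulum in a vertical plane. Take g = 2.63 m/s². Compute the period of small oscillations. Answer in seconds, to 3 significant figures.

2.01 s

I_cm = (2/3)mr² = 0.08226 kg·m². The pivot is at distance d = 0.161 m from the centre of mass.
By the parallel-axis theorem, I = I_cm + md² = 0.08226 + 0.1234 = 0.2056 kg·m².
T = 2π√(I/(mgd)) = 2π√(0.2056/(4.76 × 2.63 × 0.161)) = 2.01 s.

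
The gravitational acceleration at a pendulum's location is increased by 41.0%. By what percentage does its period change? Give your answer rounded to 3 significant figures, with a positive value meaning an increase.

T ∝ 1/√g, so T'/T = 1/√(1.410) = 0.8422.
Percentage change in T = (0.8422 − 1) × 100% = -15.8%.

-15.8%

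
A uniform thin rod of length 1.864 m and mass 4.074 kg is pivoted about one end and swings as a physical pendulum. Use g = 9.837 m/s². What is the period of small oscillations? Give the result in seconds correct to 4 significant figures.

2.233 s

For a physical pendulum T = 2π√(I/(mgd)), with d = 0.93200 m from pivot to centre of mass.
I_cm = mL²/12 = 4.074 × 1.864²/12 = 1.1796 kg·m²; I = I_cm + md² = 1.1796 + 4.074 × 0.93200² = 4.7184 kg·m².
T = 2π√(4.7184/(4.074 × 9.837 × 0.93200)) = 2.233 s.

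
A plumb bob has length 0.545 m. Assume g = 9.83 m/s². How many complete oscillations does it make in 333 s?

225

T = 2π√(L/g) = 2π√(0.545/9.83) = 1.479 s.
Number of complete oscillations = ⌊333/1.479⌋ = ⌊225.1⌋ = 225.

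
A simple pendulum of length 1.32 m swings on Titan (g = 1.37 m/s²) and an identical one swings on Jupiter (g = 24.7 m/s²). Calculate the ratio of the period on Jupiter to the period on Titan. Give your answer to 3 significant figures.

T ∝ 1/√g, so T₂/T₁ = √(g₁/g₂) = √(1.37/24.7) = 0.236.

0.236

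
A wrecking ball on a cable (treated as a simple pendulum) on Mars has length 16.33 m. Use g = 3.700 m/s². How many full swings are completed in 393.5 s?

T = 2π√(L/g) = 2π√(16.33/3.700) = 13.200 s.
Number of complete oscillations = ⌊393.5/13.200⌋ = ⌊29.811⌋ = 29.

29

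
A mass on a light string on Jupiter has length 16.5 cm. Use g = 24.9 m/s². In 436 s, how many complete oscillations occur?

T = 2π√(L/g) = 2π√(0.165/24.9) = 0.5115 s.
Number of complete oscillations = ⌊436/0.5115⌋ = ⌊852.4⌋ = 852.

852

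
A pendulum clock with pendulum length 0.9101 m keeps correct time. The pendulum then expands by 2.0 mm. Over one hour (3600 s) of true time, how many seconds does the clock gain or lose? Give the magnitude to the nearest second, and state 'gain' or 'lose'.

T ∝ √L, so T'/T = √(0.91210/0.9101) = 1.00110.
In 3600 s of true time the clock registers 3600/1.00110 = 3596.1 s, so it loses 4 s.

lose 4 s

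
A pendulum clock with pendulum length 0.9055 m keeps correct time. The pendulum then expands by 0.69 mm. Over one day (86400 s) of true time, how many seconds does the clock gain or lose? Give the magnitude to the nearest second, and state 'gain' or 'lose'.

T ∝ √L, so T'/T = √(0.90619/0.9055) = 1.00038.
In 86400 s of true time the clock registers 86400/1.00038 = 86367.1 s, so it loses 33 s.

lose 33 s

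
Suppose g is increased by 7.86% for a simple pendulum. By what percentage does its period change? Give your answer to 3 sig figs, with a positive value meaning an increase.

T ∝ 1/√g, so T'/T = 1/√(1.079) = 0.9629.
Percentage change in T = (0.9629 − 1) × 100% = -3.71%.

-3.71%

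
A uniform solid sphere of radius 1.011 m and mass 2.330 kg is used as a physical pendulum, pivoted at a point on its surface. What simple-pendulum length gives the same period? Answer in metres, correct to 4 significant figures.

1.415 m

The equivalent simple-pendulum length is L_eq = I/(md), where I is about the pivot and d = 1.0110 m.
I_cm = (2/5)mR² = 0.95262 kg·m², so I = I_cm + md² = 0.95262 + 2.3815 = 3.3342 kg·m².
L_eq = 3.3342/(2.330 × 1.0110) = 1.415 m.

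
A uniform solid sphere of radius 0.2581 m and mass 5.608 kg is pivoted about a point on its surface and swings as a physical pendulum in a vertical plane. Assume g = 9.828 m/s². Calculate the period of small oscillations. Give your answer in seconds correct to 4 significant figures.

I_cm = (2/5)mr² = 0.14943 kg·m². The pivot is at distance d = 0.2581 m from the centre of mass.
By the parallel-axis theorem, I = I_cm + md² = 0.14943 + 0.37358 = 0.52301 kg·m².
T = 2π√(I/(mgd)) = 2π√(0.52301/(5.608 × 9.828 × 0.2581)) = 1.205 s.

1.205 s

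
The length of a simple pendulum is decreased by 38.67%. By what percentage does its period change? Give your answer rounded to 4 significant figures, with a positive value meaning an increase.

-21.69%

T ∝ √L, so T'/T = √(0.61330) = 0.78313.
Percentage change in T = (0.78313 − 1) × 100% = -21.69%.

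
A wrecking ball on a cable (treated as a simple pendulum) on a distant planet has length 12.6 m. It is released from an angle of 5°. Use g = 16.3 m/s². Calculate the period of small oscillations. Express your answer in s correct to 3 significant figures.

T = 2π√(L/g) = 2π√(12.6/16.3) = 2π × 0.8792 = 5.52 s.

5.52 s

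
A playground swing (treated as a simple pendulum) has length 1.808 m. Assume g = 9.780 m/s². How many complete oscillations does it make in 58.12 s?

T = 2π√(L/g) = 2π√(1.808/9.780) = 2.7015 s.
Number of complete oscillations = ⌊58.12/2.7015⌋ = ⌊21.514⌋ = 21.

21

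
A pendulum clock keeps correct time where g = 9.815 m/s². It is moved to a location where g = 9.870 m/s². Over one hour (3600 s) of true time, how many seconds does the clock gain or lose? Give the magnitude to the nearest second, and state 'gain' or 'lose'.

The clock's period scales as T ∝ 1/√g, so T'/T = √(9.815/9.870) = 0.997210.
In 3600 s of true time the clock registers 3600/0.997210 = 3610.1 s, so it gains 10 s.

gain 10 s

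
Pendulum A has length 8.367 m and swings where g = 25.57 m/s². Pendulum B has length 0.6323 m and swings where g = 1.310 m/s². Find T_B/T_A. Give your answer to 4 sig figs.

T = 2π√(L/g), so T_B/T_A = √((L_B/g_B)/(L_A/g_A)) = √((0.6323/1.310)/(8.367/25.57)) = 1.215.

1.215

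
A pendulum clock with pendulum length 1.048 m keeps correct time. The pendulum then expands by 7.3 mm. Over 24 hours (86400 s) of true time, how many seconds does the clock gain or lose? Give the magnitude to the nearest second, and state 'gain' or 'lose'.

lose 299 s

T ∝ √L, so T'/T = √(1.05530/1.048) = 1.00348.
In 86400 s of true time the clock registers 86400/1.00348 = 86100.6 s, so it loses 299 s.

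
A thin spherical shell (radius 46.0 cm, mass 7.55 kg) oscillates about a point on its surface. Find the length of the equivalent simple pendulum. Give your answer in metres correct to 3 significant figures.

0.767 m

The equivalent simple-pendulum length is L_eq = I/(md), where I is about the pivot and d = 0.4600 m.
I_cm = (2/3)mR² = 1.065 kg·m², so I = I_cm + md² = 1.065 + 1.598 = 2.663 kg·m².
L_eq = 2.663/(7.55 × 0.4600) = 0.767 m.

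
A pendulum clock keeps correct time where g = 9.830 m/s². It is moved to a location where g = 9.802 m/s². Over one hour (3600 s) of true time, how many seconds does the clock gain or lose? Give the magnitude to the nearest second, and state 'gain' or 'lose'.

lose 5 s

The clock's period scales as T ∝ 1/√g, so T'/T = √(9.830/9.802) = 1.00143.
In 3600 s of true time the clock registers 3600/1.00143 = 3594.9 s, so it loses 5 s.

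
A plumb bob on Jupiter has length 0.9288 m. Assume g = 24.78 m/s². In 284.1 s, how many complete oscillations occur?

T = 2π√(L/g) = 2π√(0.9288/24.78) = 1.2164 s.
Number of complete oscillations = ⌊284.1/1.2164⌋ = ⌊233.55⌋ = 233.

233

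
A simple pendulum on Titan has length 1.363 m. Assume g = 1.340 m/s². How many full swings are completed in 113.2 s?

T = 2π√(L/g) = 2π√(1.363/1.340) = 6.3369 s.
Number of complete oscillations = ⌊113.2/6.3369⌋ = ⌊17.864⌋ = 17.

17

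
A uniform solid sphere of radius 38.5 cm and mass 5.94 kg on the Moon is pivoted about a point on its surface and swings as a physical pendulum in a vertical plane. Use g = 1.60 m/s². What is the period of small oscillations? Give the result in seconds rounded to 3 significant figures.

I_cm = (2/5)mr² = 0.3522 kg·m². The pivot is at distance d = 0.385 m from the centre of mass.
By the parallel-axis theorem, I = I_cm + md² = 0.3522 + 0.8805 = 1.233 kg·m².
T = 2π√(I/(mgd)) = 2π√(1.233/(5.94 × 1.60 × 0.385)) = 3.65 s.

3.65 s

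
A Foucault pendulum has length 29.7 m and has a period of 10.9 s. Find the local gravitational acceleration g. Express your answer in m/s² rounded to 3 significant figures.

9.87 m/s²

From T = 2π√(L/g), g = 4π²L/T² = 4π² × 29.7/10.90² = 9.87 m/s².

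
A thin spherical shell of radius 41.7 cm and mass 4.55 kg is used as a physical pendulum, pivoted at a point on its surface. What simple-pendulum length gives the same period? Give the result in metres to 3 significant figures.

0.695 m

The equivalent simple-pendulum length is L_eq = I/(md), where I is about the pivot and d = 0.4170 m.
I_cm = (2/3)mR² = 0.5275 kg·m², so I = I_cm + md² = 0.5275 + 0.7912 = 1.319 kg·m².
L_eq = 1.319/(4.55 × 0.4170) = 0.695 m.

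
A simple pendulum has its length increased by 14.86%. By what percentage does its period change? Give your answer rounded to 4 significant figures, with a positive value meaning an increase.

7.173%

T ∝ √L, so T'/T = √(1.1486) = 1.0717.
Percentage change in T = (1.0717 − 1) × 100% = 7.173%.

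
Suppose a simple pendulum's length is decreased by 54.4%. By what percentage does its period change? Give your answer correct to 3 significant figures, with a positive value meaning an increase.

-32.5%

T ∝ √L, so T'/T = √(0.4560) = 0.6753.
Percentage change in T = (0.6753 − 1) × 100% = -32.5%.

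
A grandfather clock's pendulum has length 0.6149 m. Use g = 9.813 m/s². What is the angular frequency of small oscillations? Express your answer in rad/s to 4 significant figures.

ω = √(g/L) = √(9.813/0.6149) = 3.995 rad/s.

3.995 rad/s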